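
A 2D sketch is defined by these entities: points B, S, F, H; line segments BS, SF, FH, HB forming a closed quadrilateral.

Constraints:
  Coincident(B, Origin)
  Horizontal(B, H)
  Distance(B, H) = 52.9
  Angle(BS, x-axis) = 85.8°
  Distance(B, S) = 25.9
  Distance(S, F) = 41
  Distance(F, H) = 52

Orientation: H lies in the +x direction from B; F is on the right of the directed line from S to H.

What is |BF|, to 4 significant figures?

15.48

Checks: |SF| = 41.00 ✓; |FH| = 52.00 ✓.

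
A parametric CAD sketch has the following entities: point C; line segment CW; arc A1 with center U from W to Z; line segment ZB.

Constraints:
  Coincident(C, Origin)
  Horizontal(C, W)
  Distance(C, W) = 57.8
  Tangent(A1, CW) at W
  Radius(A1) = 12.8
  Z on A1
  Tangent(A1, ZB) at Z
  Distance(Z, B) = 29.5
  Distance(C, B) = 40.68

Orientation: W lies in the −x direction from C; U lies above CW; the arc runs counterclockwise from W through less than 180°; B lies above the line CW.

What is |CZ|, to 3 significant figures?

48.0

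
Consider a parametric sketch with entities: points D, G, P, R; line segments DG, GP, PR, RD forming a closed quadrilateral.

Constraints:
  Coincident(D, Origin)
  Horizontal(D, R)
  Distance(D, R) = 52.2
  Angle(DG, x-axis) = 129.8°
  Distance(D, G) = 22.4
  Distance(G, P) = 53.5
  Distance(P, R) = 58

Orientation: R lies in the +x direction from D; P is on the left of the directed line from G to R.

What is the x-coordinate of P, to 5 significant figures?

26.366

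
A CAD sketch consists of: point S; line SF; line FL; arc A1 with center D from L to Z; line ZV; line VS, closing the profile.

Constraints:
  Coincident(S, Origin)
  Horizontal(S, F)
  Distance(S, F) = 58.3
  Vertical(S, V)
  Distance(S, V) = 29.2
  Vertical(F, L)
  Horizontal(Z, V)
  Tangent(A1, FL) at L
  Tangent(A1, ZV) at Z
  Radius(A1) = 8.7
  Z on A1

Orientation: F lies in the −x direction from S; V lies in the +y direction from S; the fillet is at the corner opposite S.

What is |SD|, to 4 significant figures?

53.67

S and V share the same x with |SV| = 29.2 and V on the +y side, so V = (0.000, 29.20). The virtual corner opposite S is at (-58.30, 29.20). Tangency of A1 to FL means the radius DL is perpendicular to FL and the tangent condition forces DZ to be normal to ZV, with radius 8.7, so the center D sits 8.7 in from both sides at D = (-49.60, 20.50). Then |SD| = |D − S| = 53.67.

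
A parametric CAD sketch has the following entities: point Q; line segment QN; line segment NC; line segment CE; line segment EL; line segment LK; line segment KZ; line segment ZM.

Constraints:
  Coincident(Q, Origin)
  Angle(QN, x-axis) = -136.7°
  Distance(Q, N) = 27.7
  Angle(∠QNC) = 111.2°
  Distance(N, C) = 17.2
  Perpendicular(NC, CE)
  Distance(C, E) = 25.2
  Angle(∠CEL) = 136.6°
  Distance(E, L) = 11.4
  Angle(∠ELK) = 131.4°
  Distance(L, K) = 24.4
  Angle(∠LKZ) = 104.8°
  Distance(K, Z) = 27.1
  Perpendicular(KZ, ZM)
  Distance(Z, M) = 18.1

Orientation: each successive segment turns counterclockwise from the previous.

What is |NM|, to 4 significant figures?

4.023

∠LKZ = 104.8° gives KZ at -170.7° from the x-axis; with |KZ| = 27.1, Z = (-22.32, 2.815). The perpendicularity gives ZM at right angles to KZ, so ZM runs at -80.70°; with |ZM| = 18.1, M = (-19.39, -15.05). Then |NM| = |M − N| = 4.023.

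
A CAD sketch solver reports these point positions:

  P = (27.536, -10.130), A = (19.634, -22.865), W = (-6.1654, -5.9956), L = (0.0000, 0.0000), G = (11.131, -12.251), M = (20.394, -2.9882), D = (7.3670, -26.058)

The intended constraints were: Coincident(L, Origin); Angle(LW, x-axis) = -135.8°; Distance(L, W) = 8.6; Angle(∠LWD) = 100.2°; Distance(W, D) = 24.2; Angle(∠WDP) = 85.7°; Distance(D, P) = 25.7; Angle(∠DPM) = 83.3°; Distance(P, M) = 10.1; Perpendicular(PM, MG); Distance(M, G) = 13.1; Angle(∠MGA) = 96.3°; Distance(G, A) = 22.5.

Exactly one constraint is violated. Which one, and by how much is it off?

Distance(G, A) = 22.5 — off by 8.90.

L = (0.00, 0.00) ✓; LW at -135.8° ✓; |LW| = 8.600 ✓; ∠LWD = 100.2° ✓; |WD| = 24.20 ✓; ∠WDP = 85.70° ✓; |DP| = 25.70 ✓; ∠DPM = 83.30° ✓; |PM| = 10.10 ✓; ∠(PM, MG) = 90.00° ✓; |MG| = 13.10 ✓; ∠MGA = 96.30° ✓; |GA| = 13.60 ✗.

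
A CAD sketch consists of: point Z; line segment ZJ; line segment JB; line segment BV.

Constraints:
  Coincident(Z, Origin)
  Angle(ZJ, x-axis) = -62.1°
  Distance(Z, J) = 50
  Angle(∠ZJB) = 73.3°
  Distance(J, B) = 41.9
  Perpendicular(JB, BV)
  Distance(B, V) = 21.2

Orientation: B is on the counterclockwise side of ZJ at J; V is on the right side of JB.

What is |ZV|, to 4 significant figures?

74.37

∠ZJB = 73.3°, so JB runs at -62.1° + (180° − 73.3°) = 44.60° from the x-axis; with |JB| = 41.9, B = J + 41.9·(cos 44.60°, sin 44.60°) = (53.23, -14.77). JB is perpendicular to BV; with |BV| = 21.2 on the right of JB, V = B + 21.2·(0.7022, -0.7120) = (68.12, -29.86). Then |ZV| = |V − Z| = 74.37.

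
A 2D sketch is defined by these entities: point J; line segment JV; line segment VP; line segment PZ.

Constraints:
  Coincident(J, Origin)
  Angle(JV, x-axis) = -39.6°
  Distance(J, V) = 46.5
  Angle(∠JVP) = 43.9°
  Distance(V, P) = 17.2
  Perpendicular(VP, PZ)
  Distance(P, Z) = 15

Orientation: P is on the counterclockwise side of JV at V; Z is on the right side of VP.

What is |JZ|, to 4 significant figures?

49.98

∠JVP = 43.9°, so VP runs at -39.6° + (180° − 43.9°) = 96.50° from the x-axis; with |VP| = 17.2, P = V + 17.2·(cos 96.50°, sin 96.50°) = (33.88, -12.55). VP ⟂ PZ; with |PZ| = 15.0 on the right of VP, Z = P + 15.0·(0.9936, 0.1132) = (48.79, -10.85). Then |JZ| = |Z − J| = 49.98.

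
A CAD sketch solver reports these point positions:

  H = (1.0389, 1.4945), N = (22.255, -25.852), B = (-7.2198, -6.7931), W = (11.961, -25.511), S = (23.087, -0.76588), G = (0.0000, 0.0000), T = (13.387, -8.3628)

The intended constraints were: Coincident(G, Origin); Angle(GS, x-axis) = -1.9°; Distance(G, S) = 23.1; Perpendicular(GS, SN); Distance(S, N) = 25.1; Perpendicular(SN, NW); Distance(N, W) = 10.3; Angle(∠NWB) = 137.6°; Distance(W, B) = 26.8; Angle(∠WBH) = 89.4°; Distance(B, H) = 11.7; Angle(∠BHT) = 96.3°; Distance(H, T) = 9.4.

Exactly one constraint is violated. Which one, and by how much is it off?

Distance(H, T) = 9.4 — off by 6.40.

G = (0.00, 0.00) ✓; GS at -1.900° ✓; |GS| = 23.10 ✓; ∠(GS, SN) = 90.00° ✓; |SN| = 25.10 ✓; ∠(SN, NW) = 90.00° ✓; |NW| = 10.30 ✓; ∠NWB = 137.6° ✓; |WB| = 26.80 ✓; ∠WBH = 89.40° ✓; |BH| = 11.70 ✓; ∠BHT = 96.30° ✓; |HT| = 15.80 ✗.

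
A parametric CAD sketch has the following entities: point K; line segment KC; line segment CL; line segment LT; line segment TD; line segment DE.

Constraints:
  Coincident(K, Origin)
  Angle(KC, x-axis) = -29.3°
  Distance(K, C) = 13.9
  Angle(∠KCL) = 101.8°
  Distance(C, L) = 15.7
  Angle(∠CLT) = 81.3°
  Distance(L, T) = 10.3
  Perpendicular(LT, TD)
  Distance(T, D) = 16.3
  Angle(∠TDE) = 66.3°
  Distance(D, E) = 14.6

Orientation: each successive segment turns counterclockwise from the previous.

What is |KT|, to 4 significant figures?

17.33

K is at the origin; KC runs at -29.3° with length 13.9, so C = (12.12, -6.802). ∠KCL = 101.8° gives CL at 48.90° from the x-axis; with |CL| = 15.7, L = (22.44, 5.029). ∠CLT = 81.3° gives LT at 147.6° from the x-axis; with |LT| = 10.3, T = (13.75, 10.55). Then |KT| = |T − K| = 17.33.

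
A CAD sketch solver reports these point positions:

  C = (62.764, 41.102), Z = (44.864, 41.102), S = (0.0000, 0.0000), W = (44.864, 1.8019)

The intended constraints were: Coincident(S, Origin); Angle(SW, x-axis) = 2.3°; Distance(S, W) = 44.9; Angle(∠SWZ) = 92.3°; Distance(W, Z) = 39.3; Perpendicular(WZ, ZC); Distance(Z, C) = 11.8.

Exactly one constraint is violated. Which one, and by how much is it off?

Distance(Z, C) = 11.8 — off by 6.10.

S = (0.00, 0.00) ✓; SW at 2.300° ✓; |SW| = 44.90 ✓; ∠SWZ = 92.30° ✓; |WZ| = 39.30 ✓; ∠(WZ, ZC) = 90.00° ✓; |ZC| = 17.90 ✗.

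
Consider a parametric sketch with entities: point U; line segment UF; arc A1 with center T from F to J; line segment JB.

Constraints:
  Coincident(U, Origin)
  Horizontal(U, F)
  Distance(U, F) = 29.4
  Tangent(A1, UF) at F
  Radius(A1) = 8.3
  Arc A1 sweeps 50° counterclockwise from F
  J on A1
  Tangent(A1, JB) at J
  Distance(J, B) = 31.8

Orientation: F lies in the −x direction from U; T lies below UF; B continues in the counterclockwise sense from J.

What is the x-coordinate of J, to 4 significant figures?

-35.76

Since A1 is tangent to UF there, TF ⟂ UF, so T = F + (0, -8.3) = (-29.40, -8.300). On A1, F sits at bearing 90° from T; a 50° counterclockwise sweep puts J at bearing 140°, so J = T + 8.3·(cos 140°, sin 140°) = (-35.76, -2.965). So J.x = -35.76.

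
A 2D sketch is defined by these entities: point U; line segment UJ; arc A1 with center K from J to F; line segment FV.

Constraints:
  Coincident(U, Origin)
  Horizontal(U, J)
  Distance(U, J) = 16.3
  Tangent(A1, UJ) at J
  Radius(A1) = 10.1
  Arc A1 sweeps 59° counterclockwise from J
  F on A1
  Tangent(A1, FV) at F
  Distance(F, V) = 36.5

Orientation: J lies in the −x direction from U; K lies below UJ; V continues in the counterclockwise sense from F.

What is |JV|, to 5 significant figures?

45.422

U is at the origin; U and J share the same y with |UJ| = 16.3 and J on the −x side, so J = (-16.300, 0.0000). Since A1 is tangent to UJ there, KJ ⟂ UJ, so K = J + (0, -10.1) = (-16.300, -10.100). On A1, J sits at bearing 90° from K; a 59° counterclockwise sweep puts F at bearing 149°, so F = K + 10.1·(cos 149°, sin 149°) = (-24.957, -4.8981). A1 meets FV tangentially, so KF is at right angles to FV, so FV runs along (−sin 149°, cos 149°); with |FV| = 36.5, V = (-43.756, -36.185). Then |JV| = |V − J| = 45.422.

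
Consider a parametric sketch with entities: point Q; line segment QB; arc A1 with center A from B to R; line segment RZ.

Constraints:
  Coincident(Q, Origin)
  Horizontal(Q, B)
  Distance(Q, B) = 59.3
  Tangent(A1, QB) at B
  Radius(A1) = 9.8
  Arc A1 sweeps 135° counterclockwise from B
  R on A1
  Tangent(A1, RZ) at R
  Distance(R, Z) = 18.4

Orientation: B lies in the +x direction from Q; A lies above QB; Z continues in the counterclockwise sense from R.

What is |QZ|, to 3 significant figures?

61.0

Q is at the origin; QB is horizontal with |QB| = 59.3 and B on the +x side, so B = (59.3, 0.00). Tangency of A1 to QB means the radius AB is perpendicular to QB, so A = B + (0, 9.8) = (59.3, 9.80). On A1, B sits at bearing -90° from A; a 135° counterclockwise sweep puts R at bearing 45°, so R = A + 9.8·(cos 45°, sin 45°) = (66.2, 16.7). The tangent condition forces AR to be normal to RZ, so RZ runs along (−sin 45°, cos 45°); with |RZ| = 18.4, Z = (53.2, 29.7). Then |QZ| = |Z − Q| = 61.0.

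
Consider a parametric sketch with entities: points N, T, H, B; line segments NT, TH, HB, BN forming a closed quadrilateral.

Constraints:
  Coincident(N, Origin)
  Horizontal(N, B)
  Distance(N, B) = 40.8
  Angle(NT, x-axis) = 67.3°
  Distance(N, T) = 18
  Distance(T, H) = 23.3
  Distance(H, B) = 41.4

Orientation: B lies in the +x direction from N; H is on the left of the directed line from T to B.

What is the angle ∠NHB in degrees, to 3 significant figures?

59.3°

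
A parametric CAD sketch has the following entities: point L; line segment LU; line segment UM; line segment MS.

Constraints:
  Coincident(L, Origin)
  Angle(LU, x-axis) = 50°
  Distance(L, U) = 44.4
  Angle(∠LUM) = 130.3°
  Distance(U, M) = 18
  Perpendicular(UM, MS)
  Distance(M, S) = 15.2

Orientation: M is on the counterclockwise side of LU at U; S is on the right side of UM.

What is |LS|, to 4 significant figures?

67.75

L is at the origin; LU runs at 50.0° with length 44.4, so U = 44.4·(cos 50.0°, sin 50.0°) = (28.54, 34.01). ∠LUM = 130.3°, so UM runs at 50.0° + (180° − 130.3°) = 99.70° from the x-axis; with |UM| = 18.0, M = U + 18.0·(cos 99.70°, sin 99.70°) = (25.51, 51.76). The perpendicularity gives MS at right angles to UM; with |MS| = 15.2 on the right of UM, S = M + 15.2·(0.9857, 0.1685) = (40.49, 54.32). Then |LS| = |S − L| = 67.75.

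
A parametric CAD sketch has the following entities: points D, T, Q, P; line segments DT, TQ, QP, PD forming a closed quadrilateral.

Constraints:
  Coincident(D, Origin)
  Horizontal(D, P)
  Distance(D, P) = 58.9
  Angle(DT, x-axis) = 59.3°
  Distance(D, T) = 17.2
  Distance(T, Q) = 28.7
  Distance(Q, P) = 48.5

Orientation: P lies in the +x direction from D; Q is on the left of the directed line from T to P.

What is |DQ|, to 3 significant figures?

45.8

Checks: |TQ| = 28.70 ✓; |QP| = 48.50 ✓.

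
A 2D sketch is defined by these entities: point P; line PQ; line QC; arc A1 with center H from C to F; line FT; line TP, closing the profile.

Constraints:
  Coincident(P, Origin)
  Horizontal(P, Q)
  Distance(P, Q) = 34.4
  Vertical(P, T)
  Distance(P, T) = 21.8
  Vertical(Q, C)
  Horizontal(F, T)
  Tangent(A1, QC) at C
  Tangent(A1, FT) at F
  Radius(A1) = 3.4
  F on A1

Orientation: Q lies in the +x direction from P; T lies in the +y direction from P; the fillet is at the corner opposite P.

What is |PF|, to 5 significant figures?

37.898

P is at the origin; PQ is horizontal with |PQ| = 34.4 and Q on the +x side, so Q = (34.400, 0.0000). PT is vertical with |PT| = 21.8 and T on the +y side, so T = (0.0000, 21.800). The virtual corner opposite P is at (34.400, 21.800). Since A1 is tangent to QC there, HC ⟂ QC and since A1 is tangent to FT there, HF ⟂ FT, with radius 3.4, so the center H sits 3.4 in from both sides at H = (31.000, 18.400). That places the tangent points at C = (34.400, 18.400) on QC and F = (31.000, 21.800) on FT. Then |PF| = |F − P| = 37.898.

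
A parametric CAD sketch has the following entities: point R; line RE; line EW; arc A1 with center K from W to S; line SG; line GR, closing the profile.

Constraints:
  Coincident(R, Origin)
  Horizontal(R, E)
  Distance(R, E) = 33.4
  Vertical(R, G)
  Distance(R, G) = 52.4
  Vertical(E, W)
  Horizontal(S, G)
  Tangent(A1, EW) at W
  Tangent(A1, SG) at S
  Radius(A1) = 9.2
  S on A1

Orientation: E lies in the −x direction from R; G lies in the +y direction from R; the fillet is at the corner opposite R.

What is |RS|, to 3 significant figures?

57.7

The virtual corner opposite R is at (-33.4, 52.4). The tangent condition forces KW to be normal to EW and A1 meets SG tangentially, so KS is at right angles to SG, with radius 9.2, so the center K sits 9.2 in from both sides at K = (-24.2, 43.2). That places the tangent points at W = (-33.4, 43.2) on EW and S = (-24.2, 52.4) on SG. Then |RS| = |S − R| = 57.7.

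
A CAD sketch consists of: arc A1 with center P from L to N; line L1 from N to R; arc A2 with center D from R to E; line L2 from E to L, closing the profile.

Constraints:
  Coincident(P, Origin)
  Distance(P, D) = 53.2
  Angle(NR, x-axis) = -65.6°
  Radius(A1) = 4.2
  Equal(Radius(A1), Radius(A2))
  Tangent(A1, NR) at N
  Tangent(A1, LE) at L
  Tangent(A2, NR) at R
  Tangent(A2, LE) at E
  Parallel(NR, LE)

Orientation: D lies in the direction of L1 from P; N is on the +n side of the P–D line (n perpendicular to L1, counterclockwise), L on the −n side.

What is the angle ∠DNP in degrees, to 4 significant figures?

85.49°

P is at the origin and D lies 53.2 along u from P, so D = 53.2·u = (21.98, -48.45). Tangency of A1 to both parallel lines with radius 4.2 puts N and L at P ± 4.2·n: N = (3.825, 1.735), L = (-3.825, -1.735). Then cos ∠DNP = ND·NP / (|ND||NP|), giving 85.49°.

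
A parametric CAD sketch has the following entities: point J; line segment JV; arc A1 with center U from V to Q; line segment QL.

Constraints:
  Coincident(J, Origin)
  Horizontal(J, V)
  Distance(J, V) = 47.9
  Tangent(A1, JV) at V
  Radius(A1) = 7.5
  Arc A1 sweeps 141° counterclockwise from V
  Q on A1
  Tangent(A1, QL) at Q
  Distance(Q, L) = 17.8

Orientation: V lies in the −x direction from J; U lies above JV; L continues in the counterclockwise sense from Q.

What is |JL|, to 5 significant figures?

62.067

J is at the origin; JV is horizontal with |JV| = 47.9 and V on the −x side, so V = (-47.900, 0.0000). The tangent condition forces UV to be normal to JV, so U = V + (0, 7.5) = (-47.900, 7.5000). On A1, V sits at bearing -90° from U; a 141° counterclockwise sweep puts Q at bearing 51°, so Q = U + 7.5·(cos 51°, sin 51°) = (-43.180, 13.329). Since A1 is tangent to QL there, UQ ⟂ QL, so QL runs along (−sin 51°, cos 51°); with |QL| = 17.8, L = (-57.013, 24.530). Then |JL| = |L − J| = 62.067.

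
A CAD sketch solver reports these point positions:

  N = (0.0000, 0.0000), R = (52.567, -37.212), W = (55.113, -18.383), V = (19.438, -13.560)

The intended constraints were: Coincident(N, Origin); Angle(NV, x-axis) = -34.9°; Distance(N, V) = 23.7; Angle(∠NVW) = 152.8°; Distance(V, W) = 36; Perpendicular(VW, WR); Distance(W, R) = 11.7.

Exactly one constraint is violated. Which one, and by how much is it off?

Distance(W, R) = 11.7 — off by 7.30.

N = (0.00, 0.00) ✓; NV at -34.90° ✓; |NV| = 23.70 ✓; ∠NVW = 152.8° ✓; |VW| = 36.00 ✓; ∠(VW, WR) = 90.00° ✓; |WR| = 19.00 ✗.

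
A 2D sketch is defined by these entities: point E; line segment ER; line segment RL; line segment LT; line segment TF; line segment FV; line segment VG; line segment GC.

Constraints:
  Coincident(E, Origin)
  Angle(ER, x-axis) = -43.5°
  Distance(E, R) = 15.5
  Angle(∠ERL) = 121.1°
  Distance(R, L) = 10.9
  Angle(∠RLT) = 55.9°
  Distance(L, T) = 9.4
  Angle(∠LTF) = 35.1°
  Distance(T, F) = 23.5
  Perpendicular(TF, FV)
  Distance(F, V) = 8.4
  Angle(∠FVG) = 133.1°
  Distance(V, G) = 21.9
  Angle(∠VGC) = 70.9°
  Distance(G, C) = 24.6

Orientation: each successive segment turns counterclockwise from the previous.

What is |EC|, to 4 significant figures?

14.88

E is at the origin; ER runs at -43.5° with length 15.5, so R = (11.24, -10.67). ∠ERL = 121.1° gives RL at 15.40° from the x-axis; with |RL| = 10.9, L = (21.75, -7.775). ∠RLT = 55.9° gives LT at 139.5° from the x-axis; with |LT| = 9.4, T = (14.60, -1.670). ∠LTF = 35.1° gives TF at -75.60° from the x-axis; with |TF| = 23.5, F = (20.45, -24.43). TF ⟂ FV, so FV runs at 14.40°; with |FV| = 8.4, V = (28.58, -22.34). ∠FVG = 133.1° gives VG at 61.30° from the x-axis; with |VG| = 21.9, G = (39.10, -3.133). ∠VGC = 70.9° gives GC at 170.4° from the x-axis; with |GC| = 24.6, C = (14.85, 0.9692). Then |EC| = |C − E| = 14.88.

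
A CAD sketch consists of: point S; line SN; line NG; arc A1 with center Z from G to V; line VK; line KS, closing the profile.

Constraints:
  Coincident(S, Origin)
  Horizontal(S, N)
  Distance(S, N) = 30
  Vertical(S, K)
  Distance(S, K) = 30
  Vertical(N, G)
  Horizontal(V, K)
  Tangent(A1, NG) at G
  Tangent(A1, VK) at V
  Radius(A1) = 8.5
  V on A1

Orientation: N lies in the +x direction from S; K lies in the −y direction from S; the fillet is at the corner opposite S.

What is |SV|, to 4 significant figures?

36.91

S is at the origin; S and N share the same y with |SN| = 30.0 and N on the +x side, so N = (30.00, 0.000). S and K share the same x with |SK| = 30.0 and K on the −y side, so K = (0.000, -30.00). The virtual corner opposite S is at (30.00, -30.00). Since A1 is tangent to NG there, ZG ⟂ NG and since A1 is tangent to VK there, ZV ⟂ VK, with radius 8.5, so the center Z sits 8.5 in from both sides at Z = (21.50, -21.50). That places the tangent points at G = (30.00, -21.50) on NG and V = (21.50, -30.00) on VK. Then |SV| = |V − S| = 36.91.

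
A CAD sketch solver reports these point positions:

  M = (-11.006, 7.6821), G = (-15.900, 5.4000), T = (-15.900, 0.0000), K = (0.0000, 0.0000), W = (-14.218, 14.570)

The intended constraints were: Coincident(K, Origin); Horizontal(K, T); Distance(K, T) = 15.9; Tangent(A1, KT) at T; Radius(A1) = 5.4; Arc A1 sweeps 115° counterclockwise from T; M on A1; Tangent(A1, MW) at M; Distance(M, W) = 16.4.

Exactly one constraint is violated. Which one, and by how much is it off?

Distance(M, W) = 16.4 — off by 8.80.

K = (0.00, 0.00) ✓; K.y = 0.00, T.y = 0.00 ✓; |KT| = 15.90 ✓; ∠(GT, TK) = 90.00° ✓; |GT| = 5.400 ✓; bearing(G→M) − bearing(G→T) = 115.0° ✓; |GM| = 5.400 ✓; ∠(GM, MW) = 90.00° ✓; |MW| = 7.600 ✗.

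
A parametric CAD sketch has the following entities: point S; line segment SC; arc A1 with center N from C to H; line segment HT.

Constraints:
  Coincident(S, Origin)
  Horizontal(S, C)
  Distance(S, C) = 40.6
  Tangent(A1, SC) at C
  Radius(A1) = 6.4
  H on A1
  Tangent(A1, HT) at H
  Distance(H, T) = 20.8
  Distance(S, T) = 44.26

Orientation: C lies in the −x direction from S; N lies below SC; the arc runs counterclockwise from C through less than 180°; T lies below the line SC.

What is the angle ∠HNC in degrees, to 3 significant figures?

123°

S is at the origin; S and C share the same y with |SC| = 40.6 and C on the −x side, so C = (-40.6, 0.00). Since A1 is tangent to SC there, NC ⟂ SC, so N = C + (0, -6.4) = (-40.6, -6.40). Since NH ⟂ HT (tangency), |NT| = √(6.4² + 20.8²) = 21.8 regardless of where H sits on A1. So T lies on both circle(S, 44.26) and circle(N, 21.8); the below-SC intersection is T = (-34.8, -27.4). H is the foot of the tangent from T: H = (-46.0, -9.85).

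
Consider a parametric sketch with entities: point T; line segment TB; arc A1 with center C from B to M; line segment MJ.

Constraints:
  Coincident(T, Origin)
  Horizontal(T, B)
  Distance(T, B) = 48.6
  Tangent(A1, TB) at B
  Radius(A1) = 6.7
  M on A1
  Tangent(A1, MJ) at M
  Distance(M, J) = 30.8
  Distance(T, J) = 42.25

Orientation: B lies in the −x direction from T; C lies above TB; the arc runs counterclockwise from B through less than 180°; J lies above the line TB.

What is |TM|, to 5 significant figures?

42.790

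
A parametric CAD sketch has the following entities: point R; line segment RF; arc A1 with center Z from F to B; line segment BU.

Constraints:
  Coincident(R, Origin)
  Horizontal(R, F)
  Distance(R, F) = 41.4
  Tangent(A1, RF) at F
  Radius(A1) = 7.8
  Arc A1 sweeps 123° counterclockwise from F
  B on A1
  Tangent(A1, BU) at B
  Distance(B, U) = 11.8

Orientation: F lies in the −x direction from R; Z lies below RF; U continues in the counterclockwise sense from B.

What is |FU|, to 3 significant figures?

21.9

On A1, F sits at bearing 90° from Z; a 123° counterclockwise sweep puts B at bearing 213°, so B = Z + 7.8·(cos 213°, sin 213°) = (-47.9, -12.0). A1 meets BU tangentially, so ZB is at right angles to BU, so BU runs along (−sin 213°, cos 213°); with |BU| = 11.8, U = (-41.5, -21.9). Then |FU| = |U − F| = 21.9.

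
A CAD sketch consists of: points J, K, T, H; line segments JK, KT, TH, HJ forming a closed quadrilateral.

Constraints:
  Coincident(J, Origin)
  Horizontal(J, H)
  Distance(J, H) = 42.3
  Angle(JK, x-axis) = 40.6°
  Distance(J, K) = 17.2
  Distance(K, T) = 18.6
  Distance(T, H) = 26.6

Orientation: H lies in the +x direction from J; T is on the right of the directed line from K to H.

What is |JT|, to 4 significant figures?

18.09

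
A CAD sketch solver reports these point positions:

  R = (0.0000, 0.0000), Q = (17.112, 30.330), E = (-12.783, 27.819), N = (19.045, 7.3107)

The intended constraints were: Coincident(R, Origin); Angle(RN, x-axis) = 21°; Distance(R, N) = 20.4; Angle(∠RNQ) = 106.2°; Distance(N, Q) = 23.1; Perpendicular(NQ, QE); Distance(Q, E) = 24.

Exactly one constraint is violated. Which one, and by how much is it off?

Distance(Q, E) = 24 — off by 6.00.

R = (0.00, 0.00) ✓; RN at 21.00° ✓; |RN| = 20.40 ✓; ∠RNQ = 106.2° ✓; |NQ| = 23.10 ✓; ∠(NQ, QE) = 90.00° ✓; |QE| = 30.00 ✗.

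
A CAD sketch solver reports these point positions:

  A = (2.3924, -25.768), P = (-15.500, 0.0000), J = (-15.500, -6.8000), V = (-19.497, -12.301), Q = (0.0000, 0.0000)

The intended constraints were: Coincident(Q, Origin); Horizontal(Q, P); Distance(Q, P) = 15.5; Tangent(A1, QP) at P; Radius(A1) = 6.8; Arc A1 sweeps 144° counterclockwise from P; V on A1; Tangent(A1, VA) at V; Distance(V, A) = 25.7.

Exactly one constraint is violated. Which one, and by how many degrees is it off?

Tangent(A1, VA) at V — off by 4.40°.

Q = (0.00, 0.00) ✓; Q.y = 0.00, P.y = 0.00 ✓; |QP| = 15.50 ✓; ∠(JP, PQ) = 90.00° ✓; |JP| = 6.800 ✓; bearing(J→V) − bearing(J→P) = 144.0° ✓; |JV| = 6.800 ✓; ∠(JV, VA) = 85.60° ✗; |VA| = 25.70 ✓.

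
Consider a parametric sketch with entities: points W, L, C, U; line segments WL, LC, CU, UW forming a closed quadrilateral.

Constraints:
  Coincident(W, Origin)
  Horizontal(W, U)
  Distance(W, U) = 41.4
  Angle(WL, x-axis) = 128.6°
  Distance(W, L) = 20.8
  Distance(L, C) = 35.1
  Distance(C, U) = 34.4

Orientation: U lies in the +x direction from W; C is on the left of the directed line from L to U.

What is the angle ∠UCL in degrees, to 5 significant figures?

109.49°

W is at the origin; WU is horizontal with |WU| = 41.4 and U in +x, so U = (41.4, 0). WL runs at 128.6° with |WL| = 20.8, so L = (-12.977, 16.256). C is determined by |LC| = 35.1 and |CU| = 34.4 together: it lies at the intersection of circle(L, 35.1) and circle(U, 34.4). With |LU| = 56.754, the foot of the radical line on LU is 28.806 from L and the perpendicular offset is √(35.1² − 28.806²) = 20.056. Taking the left-of-LU solution: C = (20.367, 27.221).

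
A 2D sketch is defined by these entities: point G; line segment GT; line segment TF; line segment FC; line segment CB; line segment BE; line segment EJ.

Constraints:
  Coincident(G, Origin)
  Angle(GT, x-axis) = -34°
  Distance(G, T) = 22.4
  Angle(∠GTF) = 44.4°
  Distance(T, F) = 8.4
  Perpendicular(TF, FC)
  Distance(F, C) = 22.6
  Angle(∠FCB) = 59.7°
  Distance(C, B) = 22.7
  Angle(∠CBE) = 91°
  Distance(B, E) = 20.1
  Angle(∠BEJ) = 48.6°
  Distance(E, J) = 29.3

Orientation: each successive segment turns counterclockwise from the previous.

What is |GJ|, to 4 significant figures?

9.507

G is at the origin; GT runs at -34.0° with length 22.4, so T = (18.57, -12.53). ∠GTF = 44.4° gives TF at 101.6° from the x-axis; with |TF| = 8.4, F = (16.88, -4.297). The perpendicularity gives FC at right angles to TF, so FC runs at -168.4°; with |FC| = 22.6, C = (-5.257, -8.842). ∠FCB = 59.7° gives CB at -48.10° from the x-axis; with |CB| = 22.7, B = (9.903, -25.74). ∠CBE = 91.0° gives BE at 40.90° from the x-axis; with |BE| = 20.1, E = (25.10, -12.58). ∠BEJ = 48.6° gives EJ at 172.3° from the x-axis; with |EJ| = 29.3, J = (-3.940, -8.652). Then |GJ| = |J − G| = 9.507.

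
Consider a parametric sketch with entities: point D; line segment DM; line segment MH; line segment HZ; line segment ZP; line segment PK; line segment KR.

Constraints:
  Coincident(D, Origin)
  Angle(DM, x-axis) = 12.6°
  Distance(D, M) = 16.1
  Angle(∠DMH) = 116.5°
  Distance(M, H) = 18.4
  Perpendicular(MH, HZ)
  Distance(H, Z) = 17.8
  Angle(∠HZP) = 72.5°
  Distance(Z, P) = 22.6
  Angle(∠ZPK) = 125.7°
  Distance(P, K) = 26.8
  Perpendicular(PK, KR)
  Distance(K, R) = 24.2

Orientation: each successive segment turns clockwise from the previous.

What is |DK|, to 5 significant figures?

29.188

D is at the origin; DM runs at 12.6° with length 16.1, so M = (15.712, 3.5121). ∠DMH = 116.5° gives MH at -50.900° from the x-axis; with |MH| = 18.4, H = (27.317, -10.767). The perpendicularity gives HZ at right angles to MH, so HZ runs at -140.90°; with |HZ| = 17.8, Z = (13.503, -21.993). ∠HZP = 72.5° gives ZP at 111.60° from the x-axis; with |ZP| = 22.6, P = (5.1835, -0.98023). ∠ZPK = 125.7° gives PK at 57.300° from the x-axis; with |PK| = 26.8, K = (19.662, 21.572). Then |DK| = |K − D| = 29.188.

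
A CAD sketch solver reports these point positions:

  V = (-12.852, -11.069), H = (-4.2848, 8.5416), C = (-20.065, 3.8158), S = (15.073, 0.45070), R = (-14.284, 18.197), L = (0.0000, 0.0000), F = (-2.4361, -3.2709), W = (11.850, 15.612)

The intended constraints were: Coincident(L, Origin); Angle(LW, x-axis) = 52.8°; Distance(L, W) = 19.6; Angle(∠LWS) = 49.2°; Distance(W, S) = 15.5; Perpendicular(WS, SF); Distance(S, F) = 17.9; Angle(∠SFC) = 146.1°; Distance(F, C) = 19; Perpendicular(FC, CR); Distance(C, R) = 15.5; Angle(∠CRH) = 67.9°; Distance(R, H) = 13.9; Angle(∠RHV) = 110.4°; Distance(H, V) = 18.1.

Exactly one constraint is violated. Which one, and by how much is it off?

Distance(H, V) = 18.1 — off by 3.30.

L = (0.00, 0.00) ✓; LW at 52.80° ✓; |LW| = 19.60 ✓; ∠LWS = 49.20° ✓; |WS| = 15.50 ✓; ∠(WS, SF) = 90.00° ✓; |SF| = 17.90 ✓; ∠SFC = 146.1° ✓; |FC| = 19.00 ✓; ∠(FC, CR) = 90.00° ✓; |CR| = 15.50 ✓; ∠CRH = 67.90° ✓; |RH| = 13.90 ✓; ∠RHV = 110.4° ✓; |HV| = 21.40 ✗.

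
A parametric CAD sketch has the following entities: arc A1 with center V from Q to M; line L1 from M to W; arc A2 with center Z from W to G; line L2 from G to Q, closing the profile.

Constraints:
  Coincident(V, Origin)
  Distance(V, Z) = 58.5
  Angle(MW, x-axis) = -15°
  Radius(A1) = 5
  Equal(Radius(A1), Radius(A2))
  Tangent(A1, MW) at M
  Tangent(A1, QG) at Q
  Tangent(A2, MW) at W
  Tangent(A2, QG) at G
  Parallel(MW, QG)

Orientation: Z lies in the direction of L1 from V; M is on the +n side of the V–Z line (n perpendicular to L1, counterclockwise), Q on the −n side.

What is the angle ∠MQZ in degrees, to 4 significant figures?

85.11°

V is at the origin and Z lies 58.5 along u from V, so Z = 58.5·u = (56.51, -15.14). Tangency of A1 to both parallel lines with radius 5.0 puts M and Q at V ± 5.0·n: M = (1.294, 4.830), Q = (-1.294, -4.830). Then cos ∠MQZ = QM·QZ / (|QM||QZ|), giving 85.11°.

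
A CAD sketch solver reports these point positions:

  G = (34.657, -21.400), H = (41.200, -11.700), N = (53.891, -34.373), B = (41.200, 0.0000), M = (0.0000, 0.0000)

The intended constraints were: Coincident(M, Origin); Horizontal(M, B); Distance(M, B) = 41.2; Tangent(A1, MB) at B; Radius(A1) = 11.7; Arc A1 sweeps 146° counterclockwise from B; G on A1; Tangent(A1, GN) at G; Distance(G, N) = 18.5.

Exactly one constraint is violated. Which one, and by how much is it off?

Distance(G, N) = 18.5 — off by 4.70.

M = (0.00, 0.00) ✓; M.y = 0.00, B.y = 0.00 ✓; |MB| = 41.20 ✓; ∠(HB, BM) = 90.00° ✓; |HB| = 11.70 ✓; bearing(H→G) − bearing(H→B) = 146.0° ✓; |HG| = 11.70 ✓; ∠(HG, GN) = 90.00° ✓; |GN| = 23.20 ✗.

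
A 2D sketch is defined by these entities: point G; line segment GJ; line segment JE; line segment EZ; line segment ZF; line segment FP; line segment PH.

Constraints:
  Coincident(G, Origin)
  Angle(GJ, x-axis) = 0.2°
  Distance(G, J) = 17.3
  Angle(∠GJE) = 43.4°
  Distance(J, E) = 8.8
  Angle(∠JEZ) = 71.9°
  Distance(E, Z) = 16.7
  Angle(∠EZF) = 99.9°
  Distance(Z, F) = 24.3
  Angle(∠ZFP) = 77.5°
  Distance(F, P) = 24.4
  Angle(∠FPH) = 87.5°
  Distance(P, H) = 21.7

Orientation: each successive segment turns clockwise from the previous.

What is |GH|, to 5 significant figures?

14.454

G is at the origin; GJ runs at 0.2° with length 17.3, so J = (17.300, 0.060388). ∠GJE = 43.4° gives JE at -136.40° from the x-axis; with |JE| = 8.8, E = (10.927, -6.0083). ∠JEZ = 71.9° gives EZ at 115.50° from the x-axis; with |EZ| = 16.7, Z = (3.7376, 9.0649). ∠EZF = 99.9° gives ZF at 35.400° from the x-axis; with |ZF| = 24.3, F = (23.545, 23.141). ∠ZFP = 77.5° gives FP at -67.100° from the x-axis; with |FP| = 24.4, P = (33.040, 0.66452). ∠FPH = 87.5° gives PH at -159.60° from the x-axis; with |PH| = 21.7, H = (12.701, -6.8995). Then |GH| = |H − G| = 14.454.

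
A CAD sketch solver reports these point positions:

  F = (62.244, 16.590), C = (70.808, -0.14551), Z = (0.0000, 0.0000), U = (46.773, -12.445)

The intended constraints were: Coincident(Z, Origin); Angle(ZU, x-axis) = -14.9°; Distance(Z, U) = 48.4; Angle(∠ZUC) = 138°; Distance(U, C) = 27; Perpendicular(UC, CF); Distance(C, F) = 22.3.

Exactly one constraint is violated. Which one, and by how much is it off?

Distance(C, F) = 22.3 — off by 3.50.

Z = (0.00, 0.00) ✓; ZU at -14.90° ✓; |ZU| = 48.40 ✓; ∠ZUC = 138.0° ✓; |UC| = 27.00 ✓; ∠(UC, CF) = 90.00° ✓; |CF| = 18.80 ✗.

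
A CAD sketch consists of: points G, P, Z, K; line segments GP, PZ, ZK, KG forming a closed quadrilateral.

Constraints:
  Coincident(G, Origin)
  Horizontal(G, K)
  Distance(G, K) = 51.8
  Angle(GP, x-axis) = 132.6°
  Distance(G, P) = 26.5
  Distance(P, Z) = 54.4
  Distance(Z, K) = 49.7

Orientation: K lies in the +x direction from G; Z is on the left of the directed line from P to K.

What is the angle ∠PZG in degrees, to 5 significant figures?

28.290°

G is at the origin; G and K share the same y with |GK| = 51.8 and K in +x, so K = (51.8, 0). GP runs at 132.6° with |GP| = 26.5, so P = (-17.937, 19.507). Z is determined by |PZ| = 54.4 and |ZK| = 49.7 together: it lies at the intersection of circle(P, 54.4) and circle(K, 49.7). With |PK| = 72.414, the foot of the radical line on PK is 39.585 from P and the perpendicular offset is √(54.4² − 39.585²) = 37.314. Taking the left-of-PK solution: Z = (30.236, 44.778).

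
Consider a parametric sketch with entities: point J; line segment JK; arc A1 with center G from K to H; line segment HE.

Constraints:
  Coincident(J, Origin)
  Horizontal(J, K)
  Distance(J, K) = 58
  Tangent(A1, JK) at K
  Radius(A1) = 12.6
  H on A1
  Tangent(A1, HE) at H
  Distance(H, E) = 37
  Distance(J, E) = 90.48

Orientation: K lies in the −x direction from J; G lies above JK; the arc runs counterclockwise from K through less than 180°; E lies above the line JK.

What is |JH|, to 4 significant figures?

54.44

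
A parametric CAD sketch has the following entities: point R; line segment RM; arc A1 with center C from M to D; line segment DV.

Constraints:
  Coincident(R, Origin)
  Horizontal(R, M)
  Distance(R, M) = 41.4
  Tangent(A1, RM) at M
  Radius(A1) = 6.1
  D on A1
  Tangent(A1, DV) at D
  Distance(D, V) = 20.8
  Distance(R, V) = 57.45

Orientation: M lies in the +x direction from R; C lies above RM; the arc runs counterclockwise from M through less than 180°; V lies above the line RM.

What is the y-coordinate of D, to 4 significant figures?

4.854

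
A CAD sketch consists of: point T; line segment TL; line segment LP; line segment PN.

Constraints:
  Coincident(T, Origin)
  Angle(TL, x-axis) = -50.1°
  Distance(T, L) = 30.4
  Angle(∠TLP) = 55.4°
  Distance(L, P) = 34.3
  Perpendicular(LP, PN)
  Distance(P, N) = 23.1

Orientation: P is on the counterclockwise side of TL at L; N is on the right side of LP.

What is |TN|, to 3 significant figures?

51.1

T is at the origin; TL runs at -50.1° with length 30.4, so L = 30.4·(cos -50.1°, sin -50.1°) = (19.5, -23.3). ∠TLP = 55.4°, so LP runs at -50.1° + (180° − 55.4°) = 74.5° from the x-axis; with |LP| = 34.3, P = L + 34.3·(cos 74.5°, sin 74.5°) = (28.7, 9.73). LP ⟂ PN; with |PN| = 23.1 on the right of LP, N = P + 23.1·(0.964, -0.267) = (50.9, 3.56). Then |TN| = |N − T| = 51.1.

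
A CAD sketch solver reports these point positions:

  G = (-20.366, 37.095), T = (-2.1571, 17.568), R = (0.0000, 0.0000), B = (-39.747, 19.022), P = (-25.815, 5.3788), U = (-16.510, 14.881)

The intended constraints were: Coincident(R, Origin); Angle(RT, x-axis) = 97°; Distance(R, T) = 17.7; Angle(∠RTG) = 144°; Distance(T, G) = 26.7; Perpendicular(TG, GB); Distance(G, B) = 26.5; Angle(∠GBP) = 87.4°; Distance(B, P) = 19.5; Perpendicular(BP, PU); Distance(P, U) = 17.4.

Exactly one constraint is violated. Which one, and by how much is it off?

Distance(P, U) = 17.4 — off by 4.10.

R = (0.00, 0.00) ✓; RT at 97.00° ✓; |RT| = 17.70 ✓; ∠RTG = 144.0° ✓; |TG| = 26.70 ✓; ∠(TG, GB) = 90.00° ✓; |GB| = 26.50 ✓; ∠GBP = 87.40° ✓; |BP| = 19.50 ✓; ∠(BP, PU) = 90.00° ✓; |PU| = 13.30 ✗.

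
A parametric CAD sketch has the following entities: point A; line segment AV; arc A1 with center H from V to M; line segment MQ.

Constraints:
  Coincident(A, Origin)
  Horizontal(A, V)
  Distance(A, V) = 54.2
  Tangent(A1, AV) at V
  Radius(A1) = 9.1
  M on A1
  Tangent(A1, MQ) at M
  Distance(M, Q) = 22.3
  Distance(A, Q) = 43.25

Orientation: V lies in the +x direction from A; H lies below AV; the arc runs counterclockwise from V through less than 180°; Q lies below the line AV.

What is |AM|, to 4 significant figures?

46.43

A is at the origin; A and V share the same y with |AV| = 54.2 and V on the +x side, so V = (54.20, 0.000). The tangent condition forces HV to be normal to AV, so H = V + (0, -9.1) = (54.20, -9.100). Since HM ⟂ MQ (tangency), |HQ| = √(9.1² + 22.3²) = 24.09 regardless of where M sits on A1. So Q lies on both circle(A, 43.25) and circle(H, 24.09); the below-AV intersection is Q = (35.66, -24.47). M is the foot of the tangent from Q: M = (46.18, -4.809).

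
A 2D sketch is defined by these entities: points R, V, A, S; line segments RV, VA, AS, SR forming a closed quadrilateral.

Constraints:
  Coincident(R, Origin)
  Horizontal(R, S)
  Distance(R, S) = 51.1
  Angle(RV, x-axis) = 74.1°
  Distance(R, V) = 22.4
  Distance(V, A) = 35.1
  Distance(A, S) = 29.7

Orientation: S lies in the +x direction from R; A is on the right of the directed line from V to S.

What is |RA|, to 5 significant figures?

24.710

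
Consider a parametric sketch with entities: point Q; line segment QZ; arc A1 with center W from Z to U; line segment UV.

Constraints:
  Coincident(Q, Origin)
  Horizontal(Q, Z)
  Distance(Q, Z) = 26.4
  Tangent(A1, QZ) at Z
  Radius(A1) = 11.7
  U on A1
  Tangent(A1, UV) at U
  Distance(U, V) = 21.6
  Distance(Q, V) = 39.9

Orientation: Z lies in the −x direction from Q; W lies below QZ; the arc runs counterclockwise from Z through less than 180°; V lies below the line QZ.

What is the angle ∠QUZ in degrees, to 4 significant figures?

37.79°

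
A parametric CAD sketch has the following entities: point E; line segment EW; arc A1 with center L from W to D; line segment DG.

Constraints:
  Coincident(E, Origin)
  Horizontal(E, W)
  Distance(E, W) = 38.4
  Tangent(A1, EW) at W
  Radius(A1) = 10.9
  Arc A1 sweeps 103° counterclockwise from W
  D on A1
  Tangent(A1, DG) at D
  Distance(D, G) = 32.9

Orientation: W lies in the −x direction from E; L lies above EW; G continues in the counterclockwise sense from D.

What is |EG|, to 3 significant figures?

57.4

E is at the origin; E and W share the same y with |EW| = 38.4 and W on the −x side, so W = (-38.4, 0.00). The tangent condition forces LW to be normal to EW, so L = W + (0, 10.9) = (-38.4, 10.9). On A1, W sits at bearing -90° from L; a 103° counterclockwise sweep puts D at bearing 13°, so D = L + 10.9·(cos 13°, sin 13°) = (-27.8, 13.4). Tangency of A1 to DG means the radius LD is perpendicular to DG, so DG runs along (−sin 13°, cos 13°); with |DG| = 32.9, G = (-35.2, 45.4). Then |EG| = |G − E| = 57.4.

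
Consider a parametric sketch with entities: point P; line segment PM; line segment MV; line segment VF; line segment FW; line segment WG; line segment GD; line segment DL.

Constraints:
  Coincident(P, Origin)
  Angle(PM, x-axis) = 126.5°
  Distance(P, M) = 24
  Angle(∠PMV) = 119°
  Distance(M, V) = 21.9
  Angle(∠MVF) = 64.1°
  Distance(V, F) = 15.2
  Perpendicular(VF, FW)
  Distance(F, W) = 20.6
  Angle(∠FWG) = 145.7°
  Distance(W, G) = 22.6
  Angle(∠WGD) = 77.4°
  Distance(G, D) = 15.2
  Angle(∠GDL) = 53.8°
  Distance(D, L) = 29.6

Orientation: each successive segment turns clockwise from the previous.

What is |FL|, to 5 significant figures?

25.400

∠WGD = 77.4° gives GD at 82.700° from the x-axis; with |GD| = 15.2, D = (-31.950, 27.367). ∠GDL = 53.8° gives DL at -43.500° from the x-axis; with |DL| = 29.6, L = (-10.479, 6.9919). Then |FL| = |L − F| = 25.400.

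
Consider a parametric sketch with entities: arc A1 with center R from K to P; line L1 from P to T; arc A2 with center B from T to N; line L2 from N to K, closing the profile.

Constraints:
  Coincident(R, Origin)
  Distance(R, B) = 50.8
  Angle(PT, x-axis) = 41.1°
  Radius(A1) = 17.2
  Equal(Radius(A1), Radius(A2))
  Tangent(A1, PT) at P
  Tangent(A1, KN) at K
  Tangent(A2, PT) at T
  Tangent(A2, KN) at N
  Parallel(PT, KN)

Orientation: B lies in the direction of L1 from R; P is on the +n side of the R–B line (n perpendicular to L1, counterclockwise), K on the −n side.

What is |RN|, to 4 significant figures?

53.63

The slot axis is L1's direction at 41.1°, so u = (cos 41.1°, sin 41.1°) = (0.7536, 0.6574) and n = (−sin 41.1°, cos 41.1°) = (-0.6574, 0.7536). R is at the origin and B lies 50.8 along u from R, so B = 50.8·u = (38.28, 33.39). Tangency of A1 to both parallel lines with radius 17.2 puts P and K at R ± 17.2·n: P = (-11.31, 12.96), K = (11.31, -12.96). Equal radii place T and N the same way about B: T = B + 17.2·n = (26.97, 46.36), N = B − 17.2·n = (49.59, 20.43). Then |RN| = |N − R| = 53.63.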